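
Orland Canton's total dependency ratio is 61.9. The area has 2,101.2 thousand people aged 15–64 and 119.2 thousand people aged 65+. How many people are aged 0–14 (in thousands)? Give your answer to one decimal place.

Total dependency ratio = (youth + elderly) / working-age × 100
61.9 = (Y + 119.2) / 2,101.2 × 100
⇒ 1,181.4

Aged 0–14: 1,181.4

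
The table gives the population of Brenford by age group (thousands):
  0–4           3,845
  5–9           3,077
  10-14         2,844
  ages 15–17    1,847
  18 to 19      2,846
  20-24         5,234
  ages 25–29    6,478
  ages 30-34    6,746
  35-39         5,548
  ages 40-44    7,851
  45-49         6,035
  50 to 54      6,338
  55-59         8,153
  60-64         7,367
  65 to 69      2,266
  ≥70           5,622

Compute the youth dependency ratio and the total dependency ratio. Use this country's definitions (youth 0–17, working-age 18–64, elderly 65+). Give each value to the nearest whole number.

0–17: 3,845 + 3,077 + 2,844 + 1,847 = 11,613
18–64: 2,846 + 5,234 + 6,478 + 6,746 + 5,548 + 7,851 + 6,035 + 6,338 + 8,153 + 7,367 = 62,596
65+: 2,266 + 5,622 = 7,888
Youth dependency ratio = 11,613 / 62,596 × 100 = 19
Total dependency ratio = (11,613 + 7,888) / 62,596 × 100 = 19,501 / 62,596 × 100 = 31

Youth dependency ratio: 19
Total dependency ratio: 31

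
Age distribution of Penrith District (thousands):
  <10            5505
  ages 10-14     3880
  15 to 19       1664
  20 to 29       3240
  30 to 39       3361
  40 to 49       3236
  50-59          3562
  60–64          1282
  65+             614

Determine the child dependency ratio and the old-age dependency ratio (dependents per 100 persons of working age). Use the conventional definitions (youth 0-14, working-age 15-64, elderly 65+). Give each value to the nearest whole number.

0–14: 5505 + 3880 = 9385
15–64: 1664 + 3240 + 3361 + 3236 + 3562 + 1282 = 16345
65+: 614
Youth dependency ratio = 9385 / 16345 × 100 = 57
Old-age dependency ratio = 614 / 16345 × 100 = 4

Youth dependency ratio: 57
Old-age dependency ratio: 4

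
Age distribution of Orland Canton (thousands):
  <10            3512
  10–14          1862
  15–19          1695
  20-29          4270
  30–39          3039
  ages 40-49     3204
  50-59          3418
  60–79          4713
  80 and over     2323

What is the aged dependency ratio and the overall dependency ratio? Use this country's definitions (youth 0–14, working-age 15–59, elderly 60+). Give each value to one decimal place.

Old-age dependency ratio: 45.0
Total dependency ratio: 79.4

0–14: 3512 + 1862 = 5374
15–59: 1695 + 4270 + 3039 + 3204 + 3418 = 15626
60+: 4713 + 2323 = 7036
Old-age dependency ratio = 7036 / 15626 × 100 = 45.0
Total dependency ratio = (5374 + 7036) / 15626 × 100 = 12410 / 15626 × 100 = 79.4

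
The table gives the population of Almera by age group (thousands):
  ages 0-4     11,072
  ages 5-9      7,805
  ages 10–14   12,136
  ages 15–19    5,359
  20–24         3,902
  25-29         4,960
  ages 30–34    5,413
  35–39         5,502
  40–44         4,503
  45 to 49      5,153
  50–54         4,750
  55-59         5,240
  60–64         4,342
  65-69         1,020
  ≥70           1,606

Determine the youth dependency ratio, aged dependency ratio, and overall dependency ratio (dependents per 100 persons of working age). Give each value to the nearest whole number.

0–14: 11,072 + 7,805 + 12,136 = 31,013
15–64: 5,359 + 3,902 + 4,960 + 5,413 + 5,502 + 4,503 + 5,153 + 4,750 + 5,240 + 4,342 = 49,124
65+: 1,020 + 1,606 = 2,626
Youth dependency ratio = 31,013 / 49,124 × 100 = 63
Old-age dependency ratio = 2,626 / 49,124 × 100 = 5
Total dependency ratio = (31,013 + 2,626) / 49,124 × 100 = 33,639 / 49,124 × 100 = 68

Youth dependency ratio: 63
Old-age dependency ratio: 5
Total dependency ratio: 68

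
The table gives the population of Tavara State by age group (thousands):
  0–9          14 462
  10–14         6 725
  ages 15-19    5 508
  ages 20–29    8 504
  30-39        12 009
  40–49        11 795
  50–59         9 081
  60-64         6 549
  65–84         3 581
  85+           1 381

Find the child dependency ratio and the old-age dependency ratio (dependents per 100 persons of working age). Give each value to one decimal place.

Youth dependency ratio: 39.6
Old-age dependency ratio: 9.3

0–14: 14 462 + 6 725 = 21 187
15–64: 5 508 + 8 504 + 12 009 + 11 795 + 9 081 + 6 549 = 53 446
65+: 3 581 + 1 381 = 4 962
Youth dependency ratio = 21 187 / 53 446 × 100 = 39.6
Old-age dependency ratio = 4 962 / 53 446 × 100 = 9.3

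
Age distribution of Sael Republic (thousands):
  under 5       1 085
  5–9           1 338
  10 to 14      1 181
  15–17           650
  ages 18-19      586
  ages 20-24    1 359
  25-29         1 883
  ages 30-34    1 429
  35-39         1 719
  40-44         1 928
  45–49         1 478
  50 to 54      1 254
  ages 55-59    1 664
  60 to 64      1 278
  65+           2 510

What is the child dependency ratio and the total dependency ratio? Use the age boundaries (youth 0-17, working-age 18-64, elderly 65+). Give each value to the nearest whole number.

Youth dependency ratio: 29
Total dependency ratio: 46

0–17: 1 085 + 1 338 + 1 181 + 650 = 4 254
18–64: 586 + 1 359 + 1 883 + 1 429 + 1 719 + 1 928 + 1 478 + 1 254 + 1 664 + 1 278 = 14 578
65+: 2 510
Youth dependency ratio = 4 254 / 14 578 × 100 = 29
Total dependency ratio = (4 254 + 2 510) / 14 578 × 100 = 6 764 / 14 578 × 100 = 46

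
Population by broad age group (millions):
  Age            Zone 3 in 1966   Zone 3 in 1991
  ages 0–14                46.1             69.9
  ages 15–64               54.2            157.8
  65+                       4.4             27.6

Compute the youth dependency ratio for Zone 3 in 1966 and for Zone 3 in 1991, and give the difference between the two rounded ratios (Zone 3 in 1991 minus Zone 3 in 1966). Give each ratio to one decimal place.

Zone 3 in 1966: 85.1
Zone 3 in 1991: 44.3
Difference: -40.8

Zone 3 in 1966: 46.1 / 54.2 × 100 = 85.1
Zone 3 in 1991: 69.9 / 157.8 × 100 = 44.3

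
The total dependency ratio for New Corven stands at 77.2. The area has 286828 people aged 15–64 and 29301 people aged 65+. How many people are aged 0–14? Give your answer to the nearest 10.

Total dependency ratio = (youth + elderly) / working-age × 100
77.2 = (Y + 29301) / 286828 × 100
⇒ 192130

Aged 0–14: 192130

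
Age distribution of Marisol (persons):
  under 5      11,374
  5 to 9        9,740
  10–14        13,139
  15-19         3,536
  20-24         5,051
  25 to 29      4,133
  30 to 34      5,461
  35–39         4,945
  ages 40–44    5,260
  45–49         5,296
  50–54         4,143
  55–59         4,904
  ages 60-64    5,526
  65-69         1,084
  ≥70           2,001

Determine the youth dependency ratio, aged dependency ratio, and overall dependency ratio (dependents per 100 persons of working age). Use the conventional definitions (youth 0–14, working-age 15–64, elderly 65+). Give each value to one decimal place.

0–14: 11,374 + 9,740 + 13,139 = 34,253
15–64: 3,536 + 5,051 + 4,133 + 5,461 + 4,945 + 5,260 + 5,296 + 4,143 + 4,904 + 5,526 = 48,255
65+: 1,084 + 2,001 = 3,085
Youth dependency ratio = 34,253 / 48,255 × 100 = 71.0
Old-age dependency ratio = 3,085 / 48,255 × 100 = 6.4
Total dependency ratio = (34,253 + 3,085) / 48,255 × 100 = 37,338 / 48,255 × 100 = 77.4

Youth dependency ratio: 71.0
Old-age dependency ratio: 6.4
Total dependency ratio: 77.4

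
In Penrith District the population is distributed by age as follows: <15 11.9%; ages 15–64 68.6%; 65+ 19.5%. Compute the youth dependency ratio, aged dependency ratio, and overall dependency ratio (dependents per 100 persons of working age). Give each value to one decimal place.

Youth dependency ratio: 17.3
Old-age dependency ratio: 28.4
Total dependency ratio: 45.8

Youth dependency ratio = 11.9 / 68.6 × 100 = 17.3
Old-age dependency ratio = 19.5 / 68.6 × 100 = 28.4
Total dependency ratio = (11.9 + 19.5) / 68.6 × 100 = 31.4 / 68.6 × 100 = 45.8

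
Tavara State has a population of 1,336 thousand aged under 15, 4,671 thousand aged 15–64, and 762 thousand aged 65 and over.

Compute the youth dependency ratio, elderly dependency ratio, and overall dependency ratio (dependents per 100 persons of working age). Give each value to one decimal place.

Youth dependency ratio: 28.6
Old-age dependency ratio: 16.3
Total dependency ratio: 44.9

Youth dependency ratio = 1,336 / 4,671 × 100 = 28.6
Old-age dependency ratio = 762 / 4,671 × 100 = 16.3
Total dependency ratio = (1,336 + 762) / 4,671 × 100 = 2,098 / 4,671 × 100 = 44.9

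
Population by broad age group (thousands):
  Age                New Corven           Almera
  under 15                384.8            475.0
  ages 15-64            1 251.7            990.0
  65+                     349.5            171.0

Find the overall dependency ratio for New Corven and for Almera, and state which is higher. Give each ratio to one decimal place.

New Corven: (384.8 + 349.5) / 1 251.7 × 100 = 734.3 / 1 251.7 × 100 = 58.7
Almera: (475.0 + 171.0) / 990.0 × 100 = 646.0 / 990.0 × 100 = 65.3

New Corven: 58.7
Almera: 65.3
Higher: Almera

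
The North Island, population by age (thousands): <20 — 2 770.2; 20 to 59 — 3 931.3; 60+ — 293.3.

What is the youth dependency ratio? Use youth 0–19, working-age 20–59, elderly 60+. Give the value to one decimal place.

Youth dependency ratio: 70.5

Youth dependency ratio = 2 770.2 / 3 931.3 × 100 = 70.5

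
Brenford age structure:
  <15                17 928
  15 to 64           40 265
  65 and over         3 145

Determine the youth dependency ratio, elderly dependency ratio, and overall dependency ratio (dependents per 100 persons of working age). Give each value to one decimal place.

Youth dependency ratio = 17 928 / 40 265 × 100 = 44.5
Old-age dependency ratio = 3 145 / 40 265 × 100 = 7.8
Total dependency ratio = (17 928 + 3 145) / 40 265 × 100 = 21 073 / 40 265 × 100 = 52.3

Youth dependency ratio: 44.5
Old-age dependency ratio: 7.8
Total dependency ratio: 52.3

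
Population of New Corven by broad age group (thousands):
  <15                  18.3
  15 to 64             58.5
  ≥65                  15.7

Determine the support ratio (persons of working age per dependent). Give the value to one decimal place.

Support ratio: 1.7

Support ratio = 58.5 / (18.3 + 15.7) = 58.5 / 34.0 = 1.7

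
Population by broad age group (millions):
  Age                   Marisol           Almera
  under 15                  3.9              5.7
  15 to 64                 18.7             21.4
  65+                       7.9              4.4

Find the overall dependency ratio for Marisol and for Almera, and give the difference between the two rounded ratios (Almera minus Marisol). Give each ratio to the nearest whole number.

Marisol: 63
Almera: 47
Difference: -16

Marisol: (3.9 + 7.9) / 18.7 × 100 = 11.8 / 18.7 × 100 = 63
Almera: (5.7 + 4.4) / 21.4 × 100 = 10.1 / 21.4 × 100 = 47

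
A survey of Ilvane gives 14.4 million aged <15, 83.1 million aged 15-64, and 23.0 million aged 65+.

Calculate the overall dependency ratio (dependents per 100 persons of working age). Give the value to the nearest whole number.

Total dependency ratio = (14.4 + 23.0) / 83.1 × 100 = 37.4 / 83.1 × 100 = 45

Total dependency ratio: 45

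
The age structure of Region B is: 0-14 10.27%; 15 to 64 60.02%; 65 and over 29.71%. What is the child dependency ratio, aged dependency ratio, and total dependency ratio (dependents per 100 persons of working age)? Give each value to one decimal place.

Youth dependency ratio: 17.1
Old-age dependency ratio: 49.5
Total dependency ratio: 66.6

Youth dependency ratio = 10.27 / 60.02 × 100 = 17.1
Old-age dependency ratio = 29.71 / 60.02 × 100 = 49.5
Total dependency ratio = (10.27 + 29.71) / 60.02 × 100 = 39.98 / 60.02 × 100 = 66.6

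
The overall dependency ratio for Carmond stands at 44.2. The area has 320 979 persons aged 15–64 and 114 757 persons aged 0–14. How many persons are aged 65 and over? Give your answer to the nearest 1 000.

Aged 65 and over: 27 000

Total dependency ratio = (youth + elderly) / working-age × 100
44.2 = (114 757 + E) / 320 979 × 100
⇒ 27 000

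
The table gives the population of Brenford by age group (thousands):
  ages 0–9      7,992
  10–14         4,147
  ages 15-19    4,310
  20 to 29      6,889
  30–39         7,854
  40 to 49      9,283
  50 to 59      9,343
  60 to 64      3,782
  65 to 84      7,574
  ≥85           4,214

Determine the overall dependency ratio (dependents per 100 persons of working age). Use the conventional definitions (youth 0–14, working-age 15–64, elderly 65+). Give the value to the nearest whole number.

0–14: 7,992 + 4,147 = 12,139
15–64: 4,310 + 6,889 + 7,854 + 9,283 + 9,343 + 3,782 = 41,461
65+: 7,574 + 4,214 = 11,788
Total dependency ratio = (12,139 + 11,788) / 41,461 × 100 = 23,927 / 41,461 × 100 = 58

Total dependency ratio: 58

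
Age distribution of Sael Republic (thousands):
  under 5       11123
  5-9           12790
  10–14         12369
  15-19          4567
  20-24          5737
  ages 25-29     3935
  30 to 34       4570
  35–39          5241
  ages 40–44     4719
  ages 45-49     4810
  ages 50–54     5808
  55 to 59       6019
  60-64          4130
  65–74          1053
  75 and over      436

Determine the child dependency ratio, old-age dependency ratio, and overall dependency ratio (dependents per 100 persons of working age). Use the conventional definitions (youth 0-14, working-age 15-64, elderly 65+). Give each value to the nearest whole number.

Youth dependency ratio: 73
Old-age dependency ratio: 3
Total dependency ratio: 76

0–14: 11123 + 12790 + 12369 = 36282
15–64: 4567 + 5737 + 3935 + 4570 + 5241 + 4719 + 4810 + 5808 + 6019 + 4130 = 49536
65+: 1053 + 436 = 1489
Youth dependency ratio = 36282 / 49536 × 100 = 73
Old-age dependency ratio = 1489 / 49536 × 100 = 3
Total dependency ratio = (36282 + 1489) / 49536 × 100 = 37771 / 49536 × 100 = 76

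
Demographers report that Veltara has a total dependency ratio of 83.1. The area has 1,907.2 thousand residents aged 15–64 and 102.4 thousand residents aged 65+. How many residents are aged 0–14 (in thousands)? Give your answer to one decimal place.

Total dependency ratio = (youth + elderly) / working-age × 100
83.1 = (Y + 102.4) / 1,907.2 × 100
⇒ 1,482.5

Aged 0–14: 1,482.5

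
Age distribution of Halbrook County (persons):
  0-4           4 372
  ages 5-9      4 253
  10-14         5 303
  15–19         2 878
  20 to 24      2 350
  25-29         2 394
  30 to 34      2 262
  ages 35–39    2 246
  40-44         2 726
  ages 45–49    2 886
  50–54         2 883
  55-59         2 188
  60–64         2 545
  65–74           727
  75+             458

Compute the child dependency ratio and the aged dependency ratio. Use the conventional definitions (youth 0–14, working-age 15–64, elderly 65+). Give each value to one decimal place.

0–14: 4 372 + 4 253 + 5 303 = 13 928
15–64: 2 878 + 2 350 + 2 394 + 2 262 + 2 246 + 2 726 + 2 886 + 2 883 + 2 188 + 2 545 = 25 358
65+: 727 + 458 = 1 185
Youth dependency ratio = 13 928 / 25 358 × 100 = 54.9
Old-age dependency ratio = 1 185 / 25 358 × 100 = 4.7

Youth dependency ratio: 54.9
Old-age dependency ratio: 4.7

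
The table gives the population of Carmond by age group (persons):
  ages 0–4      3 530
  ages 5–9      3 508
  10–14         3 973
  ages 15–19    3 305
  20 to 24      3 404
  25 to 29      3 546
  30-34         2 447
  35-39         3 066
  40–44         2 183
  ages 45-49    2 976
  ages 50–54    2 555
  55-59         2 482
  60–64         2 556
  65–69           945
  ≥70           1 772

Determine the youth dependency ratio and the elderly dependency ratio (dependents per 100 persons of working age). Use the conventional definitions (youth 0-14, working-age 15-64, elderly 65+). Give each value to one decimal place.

Youth dependency ratio: 38.6
Old-age dependency ratio: 9.5

0–14: 3 530 + 3 508 + 3 973 = 11 011
15–64: 3 305 + 3 404 + 3 546 + 2 447 + 3 066 + 2 183 + 2 976 + 2 555 + 2 482 + 2 556 = 28 520
65+: 945 + 1 772 = 2 717
Youth dependency ratio = 11 011 / 28 520 × 100 = 38.6
Old-age dependency ratio = 2 717 / 28 520 × 100 = 9.5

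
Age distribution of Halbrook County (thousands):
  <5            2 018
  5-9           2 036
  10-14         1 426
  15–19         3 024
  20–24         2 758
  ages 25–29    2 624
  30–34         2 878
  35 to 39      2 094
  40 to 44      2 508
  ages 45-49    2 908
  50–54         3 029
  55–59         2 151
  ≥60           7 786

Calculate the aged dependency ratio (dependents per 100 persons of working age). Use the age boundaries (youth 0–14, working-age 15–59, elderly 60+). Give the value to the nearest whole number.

0–14: 2 018 + 2 036 + 1 426 = 5 480
15–59: 3 024 + 2 758 + 2 624 + 2 878 + 2 094 + 2 508 + 2 908 + 3 029 + 2 151 = 23 974
60+: 7 786
Old-age dependency ratio = 7 786 / 23 974 × 100 = 32

Old-age dependency ratio: 32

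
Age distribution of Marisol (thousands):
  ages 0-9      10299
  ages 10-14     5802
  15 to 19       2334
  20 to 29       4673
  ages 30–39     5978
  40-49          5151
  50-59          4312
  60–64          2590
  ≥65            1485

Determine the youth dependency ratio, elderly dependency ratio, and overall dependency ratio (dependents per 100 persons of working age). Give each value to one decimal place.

Youth dependency ratio: 64.3
Old-age dependency ratio: 5.9
Total dependency ratio: 70.2

0–14: 10299 + 5802 = 16101
15–64: 2334 + 4673 + 5978 + 5151 + 4312 + 2590 = 25038
65+: 1485
Youth dependency ratio = 16101 / 25038 × 100 = 64.3
Old-age dependency ratio = 1485 / 25038 × 100 = 5.9
Total dependency ratio = (16101 + 1485) / 25038 × 100 = 17586 / 25038 × 100 = 70.2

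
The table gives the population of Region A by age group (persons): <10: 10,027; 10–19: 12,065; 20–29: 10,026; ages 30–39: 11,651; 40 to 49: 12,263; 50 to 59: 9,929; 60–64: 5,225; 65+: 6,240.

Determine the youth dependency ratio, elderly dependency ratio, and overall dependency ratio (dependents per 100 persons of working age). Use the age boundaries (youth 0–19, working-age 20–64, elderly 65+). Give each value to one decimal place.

0–19: 10,027 + 12,065 = 22,092
20–64: 10,026 + 11,651 + 12,263 + 9,929 + 5,225 = 49,094
65+: 6,240
Youth dependency ratio = 22,092 / 49,094 × 100 = 45.0
Old-age dependency ratio = 6,240 / 49,094 × 100 = 12.7
Total dependency ratio = (22,092 + 6,240) / 49,094 × 100 = 28,332 / 49,094 × 100 = 57.7

Youth dependency ratio: 45.0
Old-age dependency ratio: 12.7
Total dependency ratio: 57.7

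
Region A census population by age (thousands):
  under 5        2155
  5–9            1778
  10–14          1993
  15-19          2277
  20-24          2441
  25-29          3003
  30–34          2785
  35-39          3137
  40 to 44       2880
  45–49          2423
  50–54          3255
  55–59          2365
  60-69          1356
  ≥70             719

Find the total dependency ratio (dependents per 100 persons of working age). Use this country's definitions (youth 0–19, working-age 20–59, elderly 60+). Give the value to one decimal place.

Total dependency ratio: 46.1

0–19: 2155 + 1778 + 1993 + 2277 = 8203
20–59: 2441 + 3003 + 2785 + 3137 + 2880 + 2423 + 3255 + 2365 = 22289
60+: 1356 + 719 = 2075
Total dependency ratio = (8203 + 2075) / 22289 × 100 = 10278 / 22289 × 100 = 46.1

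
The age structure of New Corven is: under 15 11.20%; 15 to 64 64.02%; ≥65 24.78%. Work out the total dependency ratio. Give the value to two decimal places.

Total dependency ratio: 56.20

Total dependency ratio = (11.20 + 24.78) / 64.02 × 100 = 35.98 / 64.02 × 100 = 56.20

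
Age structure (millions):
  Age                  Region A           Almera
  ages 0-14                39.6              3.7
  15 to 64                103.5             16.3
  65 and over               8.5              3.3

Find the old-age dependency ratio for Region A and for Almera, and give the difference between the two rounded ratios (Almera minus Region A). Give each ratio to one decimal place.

Region A: 8.2
Almera: 20.2
Difference: +12.0

Region A: 8.5 / 103.5 × 100 = 8.2
Almera: 3.3 / 16.3 × 100 = 20.2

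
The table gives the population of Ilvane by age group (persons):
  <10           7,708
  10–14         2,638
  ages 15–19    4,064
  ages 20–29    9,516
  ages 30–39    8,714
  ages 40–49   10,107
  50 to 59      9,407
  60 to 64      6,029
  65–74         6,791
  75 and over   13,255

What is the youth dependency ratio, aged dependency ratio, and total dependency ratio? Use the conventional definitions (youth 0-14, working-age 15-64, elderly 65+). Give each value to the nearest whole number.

Youth dependency ratio: 22
Old-age dependency ratio: 42
Total dependency ratio: 64

0–14: 7,708 + 2,638 = 10,346
15–64: 4,064 + 9,516 + 8,714 + 10,107 + 9,407 + 6,029 = 47,837
65+: 6,791 + 13,255 = 20,046
Youth dependency ratio = 10,346 / 47,837 × 100 = 22
Old-age dependency ratio = 20,046 / 47,837 × 100 = 42
Total dependency ratio = (10,346 + 20,046) / 47,837 × 100 = 30,392 / 47,837 × 100 = 64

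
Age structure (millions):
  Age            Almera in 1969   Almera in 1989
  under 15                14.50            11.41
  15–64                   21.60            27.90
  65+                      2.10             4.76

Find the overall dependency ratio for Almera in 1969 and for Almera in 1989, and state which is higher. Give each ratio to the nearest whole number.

Almera in 1969: 77
Almera in 1989: 58
Higher: Almera in 1969

Almera in 1969: (14.50 + 2.10) / 21.60 × 100 = 16.60 / 21.60 × 100 = 77
Almera in 1989: (11.41 + 4.76) / 27.90 × 100 = 16.17 / 27.90 × 100 = 58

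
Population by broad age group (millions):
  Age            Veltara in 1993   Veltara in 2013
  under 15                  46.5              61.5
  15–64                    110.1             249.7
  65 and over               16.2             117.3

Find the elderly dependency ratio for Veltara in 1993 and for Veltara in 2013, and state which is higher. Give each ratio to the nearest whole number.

Veltara in 1993: 15
Veltara in 2013: 47
Higher: Veltara in 2013

Veltara in 1993: 16.2 / 110.1 × 100 = 15
Veltara in 2013: 117.3 / 249.7 × 100 = 47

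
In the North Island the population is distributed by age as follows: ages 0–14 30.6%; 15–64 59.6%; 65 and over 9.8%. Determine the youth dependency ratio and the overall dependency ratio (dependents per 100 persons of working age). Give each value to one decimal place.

Youth dependency ratio = 30.6 / 59.6 × 100 = 51.3
Total dependency ratio = (30.6 + 9.8) / 59.6 × 100 = 40.4 / 59.6 × 100 = 67.8

Youth dependency ratio: 51.3
Total dependency ratio: 67.8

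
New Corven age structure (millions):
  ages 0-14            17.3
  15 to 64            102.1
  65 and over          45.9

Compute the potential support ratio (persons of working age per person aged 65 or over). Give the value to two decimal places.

Potential support ratio: 2.22

Potential support ratio = 102.1 / 45.9 = 2.22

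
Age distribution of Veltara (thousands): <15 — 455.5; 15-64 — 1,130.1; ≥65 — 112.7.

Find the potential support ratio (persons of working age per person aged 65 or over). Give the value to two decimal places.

Potential support ratio = 1,130.1 / 112.7 = 10.03

Potential support ratio: 10.03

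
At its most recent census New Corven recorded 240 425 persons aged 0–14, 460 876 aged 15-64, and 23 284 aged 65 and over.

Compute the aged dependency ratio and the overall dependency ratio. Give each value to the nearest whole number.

Old-age dependency ratio: 5
Total dependency ratio: 57

Old-age dependency ratio = 23 284 / 460 876 × 100 = 5
Total dependency ratio = (240 425 + 23 284) / 460 876 × 100 = 263 709 / 460 876 × 100 = 57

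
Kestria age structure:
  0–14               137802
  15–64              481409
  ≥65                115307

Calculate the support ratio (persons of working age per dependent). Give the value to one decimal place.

Support ratio: 1.9

Support ratio = 481409 / (137802 + 115307) = 481409 / 253109 = 1.9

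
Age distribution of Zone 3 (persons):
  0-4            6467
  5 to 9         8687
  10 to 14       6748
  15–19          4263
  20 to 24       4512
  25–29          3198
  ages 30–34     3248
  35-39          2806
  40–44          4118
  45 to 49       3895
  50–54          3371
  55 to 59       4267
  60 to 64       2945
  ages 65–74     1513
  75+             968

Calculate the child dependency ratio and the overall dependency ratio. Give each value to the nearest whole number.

0–14: 6467 + 8687 + 6748 = 21902
15–64: 4263 + 4512 + 3198 + 3248 + 2806 + 4118 + 3895 + 3371 + 4267 + 2945 = 36623
65+: 1513 + 968 = 2481
Youth dependency ratio = 21902 / 36623 × 100 = 60
Total dependency ratio = (21902 + 2481) / 36623 × 100 = 24383 / 36623 × 100 = 67

Youth dependency ratio: 60
Total dependency ratio: 67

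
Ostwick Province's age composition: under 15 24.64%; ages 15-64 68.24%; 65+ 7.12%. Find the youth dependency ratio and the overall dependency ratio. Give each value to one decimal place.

Youth dependency ratio: 36.1
Total dependency ratio: 46.5

Youth dependency ratio = 24.64 / 68.24 × 100 = 36.1
Total dependency ratio = (24.64 + 7.12) / 68.24 × 100 = 31.76 / 68.24 × 100 = 46.5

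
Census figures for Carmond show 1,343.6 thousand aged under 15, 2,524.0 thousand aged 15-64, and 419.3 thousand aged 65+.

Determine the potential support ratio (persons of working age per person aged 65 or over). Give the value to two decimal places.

Potential support ratio: 6.02

Potential support ratio = 2,524.0 / 419.3 = 6.02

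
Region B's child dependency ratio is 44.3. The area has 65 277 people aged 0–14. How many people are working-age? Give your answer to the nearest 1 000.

Working-age: 147 000

Youth dependency ratio = youth / working-age × 100
44.3 = 65 277 / W × 100
⇒ 147 000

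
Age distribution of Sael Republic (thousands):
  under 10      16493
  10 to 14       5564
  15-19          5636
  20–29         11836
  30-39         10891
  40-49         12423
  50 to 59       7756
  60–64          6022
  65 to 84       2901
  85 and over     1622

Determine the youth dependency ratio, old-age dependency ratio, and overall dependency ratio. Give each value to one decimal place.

0–14: 16493 + 5564 = 22057
15–64: 5636 + 11836 + 10891 + 12423 + 7756 + 6022 = 54564
65+: 2901 + 1622 = 4523
Youth dependency ratio = 22057 / 54564 × 100 = 40.4
Old-age dependency ratio = 4523 / 54564 × 100 = 8.3
Total dependency ratio = (22057 + 4523) / 54564 × 100 = 26580 / 54564 × 100 = 48.7

Youth dependency ratio: 40.4
Old-age dependency ratio: 8.3
Total dependency ratio: 48.7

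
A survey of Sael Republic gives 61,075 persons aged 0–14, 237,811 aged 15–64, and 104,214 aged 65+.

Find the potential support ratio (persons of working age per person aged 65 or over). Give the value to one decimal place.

Potential support ratio: 2.3

Potential support ratio = 237,811 / 104,214 = 2.3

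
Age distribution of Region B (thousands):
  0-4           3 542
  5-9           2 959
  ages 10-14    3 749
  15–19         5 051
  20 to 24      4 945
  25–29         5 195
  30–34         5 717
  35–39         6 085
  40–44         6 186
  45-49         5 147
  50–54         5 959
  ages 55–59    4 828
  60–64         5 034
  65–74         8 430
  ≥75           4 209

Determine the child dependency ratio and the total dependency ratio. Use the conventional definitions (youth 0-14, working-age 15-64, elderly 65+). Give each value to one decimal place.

Youth dependency ratio: 18.9
Total dependency ratio: 42.3

0–14: 3 542 + 2 959 + 3 749 = 10 250
15–64: 5 051 + 4 945 + 5 195 + 5 717 + 6 085 + 6 186 + 5 147 + 5 959 + 4 828 + 5 034 = 54 147
65+: 8 430 + 4 209 = 12 639
Youth dependency ratio = 10 250 / 54 147 × 100 = 18.9
Total dependency ratio = (10 250 + 12 639) / 54 147 × 100 = 22 889 / 54 147 × 100 = 42.3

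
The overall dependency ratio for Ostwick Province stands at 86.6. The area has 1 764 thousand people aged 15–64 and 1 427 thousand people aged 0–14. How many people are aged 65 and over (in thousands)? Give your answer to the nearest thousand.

Total dependency ratio = (youth + elderly) / working-age × 100
86.6 = (1 427 + E) / 1 764 × 100
⇒ 101

Aged 65 and over: 101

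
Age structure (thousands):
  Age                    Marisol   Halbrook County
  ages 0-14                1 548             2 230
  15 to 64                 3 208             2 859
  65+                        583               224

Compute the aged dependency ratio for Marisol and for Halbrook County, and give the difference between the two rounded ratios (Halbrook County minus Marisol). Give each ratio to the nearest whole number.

Marisol: 583 / 3 208 × 100 = 18
Halbrook County: 224 / 2 859 × 100 = 8

Marisol: 18
Halbrook County: 8
Difference: -10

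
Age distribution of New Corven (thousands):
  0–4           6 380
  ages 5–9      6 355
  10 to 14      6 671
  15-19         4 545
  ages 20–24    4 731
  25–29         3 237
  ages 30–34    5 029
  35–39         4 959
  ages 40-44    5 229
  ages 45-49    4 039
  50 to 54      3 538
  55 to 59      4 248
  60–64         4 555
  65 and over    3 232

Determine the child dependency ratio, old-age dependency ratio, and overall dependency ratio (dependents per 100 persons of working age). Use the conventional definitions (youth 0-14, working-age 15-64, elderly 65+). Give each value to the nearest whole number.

Youth dependency ratio: 44
Old-age dependency ratio: 7
Total dependency ratio: 51

0–14: 6 380 + 6 355 + 6 671 = 19 406
15–64: 4 545 + 4 731 + 3 237 + 5 029 + 4 959 + 5 229 + 4 039 + 3 538 + 4 248 + 4 555 = 44 110
65+: 3 232
Youth dependency ratio = 19 406 / 44 110 × 100 = 44
Old-age dependency ratio = 3 232 / 44 110 × 100 = 7
Total dependency ratio = (19 406 + 3 232) / 44 110 × 100 = 22 638 / 44 110 × 100 = 51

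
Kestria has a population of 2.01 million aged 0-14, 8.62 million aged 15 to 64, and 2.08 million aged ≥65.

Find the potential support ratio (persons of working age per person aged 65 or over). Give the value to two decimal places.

Potential support ratio: 4.14

Potential support ratio = 8.62 / 2.08 = 4.14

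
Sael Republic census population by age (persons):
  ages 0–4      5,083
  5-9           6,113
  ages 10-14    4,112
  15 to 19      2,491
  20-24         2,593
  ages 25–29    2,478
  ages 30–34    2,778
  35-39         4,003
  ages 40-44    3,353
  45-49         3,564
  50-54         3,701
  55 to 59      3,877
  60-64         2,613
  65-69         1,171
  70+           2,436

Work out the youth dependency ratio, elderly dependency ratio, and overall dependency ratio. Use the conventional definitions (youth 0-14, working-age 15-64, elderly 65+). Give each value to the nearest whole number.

Youth dependency ratio: 49
Old-age dependency ratio: 11
Total dependency ratio: 60

0–14: 5,083 + 6,113 + 4,112 = 15,308
15–64: 2,491 + 2,593 + 2,478 + 2,778 + 4,003 + 3,353 + 3,564 + 3,701 + 3,877 + 2,613 = 31,451
65+: 1,171 + 2,436 = 3,607
Youth dependency ratio = 15,308 / 31,451 × 100 = 49
Old-age dependency ratio = 3,607 / 31,451 × 100 = 11
Total dependency ratio = (15,308 + 3,607) / 31,451 × 100 = 18,915 / 31,451 × 100 = 60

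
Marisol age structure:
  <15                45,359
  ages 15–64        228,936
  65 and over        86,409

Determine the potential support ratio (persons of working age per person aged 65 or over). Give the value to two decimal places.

Potential support ratio = 228,936 / 86,409 = 2.65

Potential support ratio: 2.65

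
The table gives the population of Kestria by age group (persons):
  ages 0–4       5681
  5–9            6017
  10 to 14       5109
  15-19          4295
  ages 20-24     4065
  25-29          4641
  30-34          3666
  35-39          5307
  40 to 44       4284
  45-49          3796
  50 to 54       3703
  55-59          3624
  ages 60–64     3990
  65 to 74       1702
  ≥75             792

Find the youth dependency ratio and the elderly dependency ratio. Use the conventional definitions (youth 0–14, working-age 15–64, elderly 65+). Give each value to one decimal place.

0–14: 5681 + 6017 + 5109 = 16807
15–64: 4295 + 4065 + 4641 + 3666 + 5307 + 4284 + 3796 + 3703 + 3624 + 3990 = 41371
65+: 1702 + 792 = 2494
Youth dependency ratio = 16807 / 41371 × 100 = 40.6
Old-age dependency ratio = 2494 / 41371 × 100 = 6.0

Youth dependency ratio: 40.6
Old-age dependency ratio: 6.0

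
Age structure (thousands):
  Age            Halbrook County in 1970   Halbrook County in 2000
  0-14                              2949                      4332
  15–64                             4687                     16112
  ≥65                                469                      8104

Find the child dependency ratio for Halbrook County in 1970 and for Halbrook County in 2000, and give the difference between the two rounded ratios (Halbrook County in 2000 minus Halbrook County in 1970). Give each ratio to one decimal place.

Halbrook County in 1970: 62.9
Halbrook County in 2000: 26.9
Difference: -36.0

Halbrook County in 1970: 2949 / 4687 × 100 = 62.9
Halbrook County in 2000: 4332 / 16112 × 100 = 26.9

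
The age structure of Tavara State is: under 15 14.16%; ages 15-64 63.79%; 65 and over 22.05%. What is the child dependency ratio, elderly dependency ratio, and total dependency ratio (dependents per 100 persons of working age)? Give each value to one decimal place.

Youth dependency ratio = 14.16 / 63.79 × 100 = 22.2
Old-age dependency ratio = 22.05 / 63.79 × 100 = 34.6
Total dependency ratio = (14.16 + 22.05) / 63.79 × 100 = 36.21 / 63.79 × 100 = 56.8

Youth dependency ratio: 22.2
Old-age dependency ratio: 34.6
Total dependency ratio: 56.8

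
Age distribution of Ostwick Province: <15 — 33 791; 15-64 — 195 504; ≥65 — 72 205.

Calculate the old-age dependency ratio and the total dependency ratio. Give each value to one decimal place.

Old-age dependency ratio: 36.9
Total dependency ratio: 54.2

Old-age dependency ratio = 72 205 / 195 504 × 100 = 36.9
Total dependency ratio = (33 791 + 72 205) / 195 504 × 100 = 105 996 / 195 504 × 100 = 54.2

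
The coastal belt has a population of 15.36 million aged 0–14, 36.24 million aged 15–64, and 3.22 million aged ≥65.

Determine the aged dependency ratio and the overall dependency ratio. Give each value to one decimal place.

Old-age dependency ratio: 8.9
Total dependency ratio: 51.3

Old-age dependency ratio = 3.22 / 36.24 × 100 = 8.9
Total dependency ratio = (15.36 + 3.22) / 36.24 × 100 = 18.58 / 36.24 × 100 = 51.3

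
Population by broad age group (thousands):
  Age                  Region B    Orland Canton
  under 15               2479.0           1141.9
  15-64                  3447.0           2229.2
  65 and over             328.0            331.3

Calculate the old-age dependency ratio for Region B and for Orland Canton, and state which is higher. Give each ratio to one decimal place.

Region B: 9.5
Orland Canton: 14.9
Higher: Orland Canton

Region B: 328.0 / 3447.0 × 100 = 9.5
Orland Canton: 331.3 / 2229.2 × 100 = 14.9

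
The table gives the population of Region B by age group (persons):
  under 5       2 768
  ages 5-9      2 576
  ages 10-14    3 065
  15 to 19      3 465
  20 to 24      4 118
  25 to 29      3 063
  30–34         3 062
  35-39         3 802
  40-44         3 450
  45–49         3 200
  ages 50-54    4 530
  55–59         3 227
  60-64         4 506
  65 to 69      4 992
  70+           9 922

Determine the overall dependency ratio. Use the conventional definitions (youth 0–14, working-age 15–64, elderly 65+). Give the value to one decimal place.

0–14: 2 768 + 2 576 + 3 065 = 8 409
15–64: 3 465 + 4 118 + 3 063 + 3 062 + 3 802 + 3 450 + 3 200 + 4 530 + 3 227 + 4 506 = 36 423
65+: 4 992 + 9 922 = 14 914
Total dependency ratio = (8 409 + 14 914) / 36 423 × 100 = 23 323 / 36 423 × 100 = 64.0

Total dependency ratio: 64.0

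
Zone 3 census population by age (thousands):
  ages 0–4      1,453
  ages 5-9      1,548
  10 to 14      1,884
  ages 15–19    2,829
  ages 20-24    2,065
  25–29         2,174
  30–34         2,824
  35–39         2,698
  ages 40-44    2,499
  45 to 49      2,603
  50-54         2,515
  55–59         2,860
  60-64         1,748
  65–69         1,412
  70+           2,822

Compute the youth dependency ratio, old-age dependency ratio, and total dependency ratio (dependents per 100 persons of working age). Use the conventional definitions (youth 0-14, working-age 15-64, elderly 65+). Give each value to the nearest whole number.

Youth dependency ratio: 20
Old-age dependency ratio: 17
Total dependency ratio: 37

0–14: 1,453 + 1,548 + 1,884 = 4,885
15–64: 2,829 + 2,065 + 2,174 + 2,824 + 2,698 + 2,499 + 2,603 + 2,515 + 2,860 + 1,748 = 24,815
65+: 1,412 + 2,822 = 4,234
Youth dependency ratio = 4,885 / 24,815 × 100 = 20
Old-age dependency ratio = 4,234 / 24,815 × 100 = 17
Total dependency ratio = (4,885 + 4,234) / 24,815 × 100 = 9,119 / 24,815 × 100 = 37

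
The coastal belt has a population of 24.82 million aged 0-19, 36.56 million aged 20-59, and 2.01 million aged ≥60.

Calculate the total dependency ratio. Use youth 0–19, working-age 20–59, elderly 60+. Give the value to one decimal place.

Total dependency ratio: 73.4

Total dependency ratio = (24.82 + 2.01) / 36.56 × 100 = 26.83 / 36.56 × 100 = 73.4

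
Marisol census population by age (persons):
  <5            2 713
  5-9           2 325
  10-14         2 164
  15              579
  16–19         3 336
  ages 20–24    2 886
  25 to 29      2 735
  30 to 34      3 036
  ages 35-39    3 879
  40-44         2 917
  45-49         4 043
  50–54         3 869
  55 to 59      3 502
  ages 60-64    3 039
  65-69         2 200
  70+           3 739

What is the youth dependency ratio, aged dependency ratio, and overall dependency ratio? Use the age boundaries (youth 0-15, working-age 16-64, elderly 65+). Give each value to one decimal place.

Youth dependency ratio: 23.4
Old-age dependency ratio: 17.9
Total dependency ratio: 41.3

0–15: 2 713 + 2 325 + 2 164 + 579 = 7 781
16–64: 3 336 + 2 886 + 2 735 + 3 036 + 3 879 + 2 917 + 4 043 + 3 869 + 3 502 + 3 039 = 33 242
65+: 2 200 + 3 739 = 5 939
Youth dependency ratio = 7 781 / 33 242 × 100 = 23.4
Old-age dependency ratio = 5 939 / 33 242 × 100 = 17.9
Total dependency ratio = (7 781 + 5 939) / 33 242 × 100 = 13 720 / 33 242 × 100 = 41.3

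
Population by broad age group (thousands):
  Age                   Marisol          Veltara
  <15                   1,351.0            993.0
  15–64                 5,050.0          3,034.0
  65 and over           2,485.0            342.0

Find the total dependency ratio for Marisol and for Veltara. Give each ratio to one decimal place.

Marisol: (1,351.0 + 2,485.0) / 5,050.0 × 100 = 3,836.0 / 5,050.0 × 100 = 76.0
Veltara: (993.0 + 342.0) / 3,034.0 × 100 = 1,335.0 / 3,034.0 × 100 = 44.0

Marisol: 76.0
Veltara: 44.0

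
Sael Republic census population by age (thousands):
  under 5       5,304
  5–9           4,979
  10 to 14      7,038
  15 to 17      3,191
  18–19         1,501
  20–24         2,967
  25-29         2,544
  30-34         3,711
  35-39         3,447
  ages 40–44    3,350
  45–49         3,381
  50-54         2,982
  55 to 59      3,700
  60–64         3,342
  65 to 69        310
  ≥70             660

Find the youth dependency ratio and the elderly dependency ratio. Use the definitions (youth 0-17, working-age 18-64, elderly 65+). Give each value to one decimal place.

0–17: 5,304 + 4,979 + 7,038 + 3,191 = 20,512
18–64: 1,501 + 2,967 + 2,544 + 3,711 + 3,447 + 3,350 + 3,381 + 2,982 + 3,700 + 3,342 = 30,925
65+: 310 + 660 = 970
Youth dependency ratio = 20,512 / 30,925 × 100 = 66.3
Old-age dependency ratio = 970 / 30,925 × 100 = 3.1

Youth dependency ratio: 66.3
Old-age dependency ratio: 3.1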